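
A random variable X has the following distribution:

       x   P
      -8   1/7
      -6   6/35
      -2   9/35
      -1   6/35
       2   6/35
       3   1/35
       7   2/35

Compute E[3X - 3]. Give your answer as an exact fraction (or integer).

E[3x-3] = (1/7)·(-27) + (6/35)·(-21) + (9/35)·(-9) + (6/35)·(-6) + (6/35)·3 + (1/35)·6 + (2/35)·18
     = -318/35

-318/35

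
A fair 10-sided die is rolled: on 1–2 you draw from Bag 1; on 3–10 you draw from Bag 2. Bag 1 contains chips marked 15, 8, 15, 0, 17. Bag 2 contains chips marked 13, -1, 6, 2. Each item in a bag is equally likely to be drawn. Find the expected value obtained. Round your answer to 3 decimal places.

6.200

E[X | Bag 1] = (15 + 8 + 15 + 0 + 17)/5 = 11
E[X | Bag 2] = (13 − 1 + 6 + 2)/4 = 5
E[X] = (1/5)·11 + (4/5)·5 = 31/5 ≈ 6.200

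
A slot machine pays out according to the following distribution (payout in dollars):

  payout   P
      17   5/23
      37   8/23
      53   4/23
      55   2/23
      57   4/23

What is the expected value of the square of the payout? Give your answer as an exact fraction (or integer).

E[X²] = (5/23)·289 + (8/23)·1369 + (4/23)·2809 + (2/23)·3025 + (4/23)·3249
     = 42679/23

42679/23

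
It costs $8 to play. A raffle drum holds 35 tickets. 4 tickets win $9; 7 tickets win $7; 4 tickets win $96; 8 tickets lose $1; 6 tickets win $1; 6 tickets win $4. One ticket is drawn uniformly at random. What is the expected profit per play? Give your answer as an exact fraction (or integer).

E[payout] = (4/35)·9 + (7/35)·7 + (4/35)·96 + (8/35)·(-1) + (6/35)·1 + (6/35)·4 = 491/35
Expected profit = 491/35 − 8 = 211/35

211/35 dollars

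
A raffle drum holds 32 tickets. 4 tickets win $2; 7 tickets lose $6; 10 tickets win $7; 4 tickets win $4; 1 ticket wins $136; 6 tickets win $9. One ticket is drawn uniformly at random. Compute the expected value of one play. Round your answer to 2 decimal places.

$7.56

E[payout] = (4/32)·2 + (7/32)·(-6) + (10/32)·7 + (4/32)·4 + (1/32)·136 + (6/32)·9 = 121/16
≈ $7.56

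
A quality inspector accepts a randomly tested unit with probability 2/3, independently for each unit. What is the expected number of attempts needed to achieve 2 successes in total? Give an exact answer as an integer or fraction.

3

By linearity (sum of 2 independent geometric waits), E[trials] = 2/p = 2/(2/3) = 3.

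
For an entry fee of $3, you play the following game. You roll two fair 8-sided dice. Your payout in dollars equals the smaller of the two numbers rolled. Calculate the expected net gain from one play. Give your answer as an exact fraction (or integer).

Distribution of the smaller of the two numbers rolled: 1 w.p. 15/64, 2 w.p. 13/64, 3 w.p. 11/64, 4 w.p. 9/64, 5 w.p. 7/64, 6 w.p. 5/64, …
E[payout] = (15/64)·1 + (13/64)·2 + (11/64)·3 + (9/64)·4 + (7/64)·5 + (5/64)·6 + (3/64)·7 + (1/64)·8 = 51/16
Expected profit = 51/16 − 3 = 3/16

3/16 dollars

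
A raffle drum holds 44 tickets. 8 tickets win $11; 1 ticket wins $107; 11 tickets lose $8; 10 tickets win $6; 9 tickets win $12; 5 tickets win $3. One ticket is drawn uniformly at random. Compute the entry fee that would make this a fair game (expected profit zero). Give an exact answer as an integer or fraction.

145/22 dollars

E[payout] = (8/44)·11 + (1/44)·107 + (11/44)·(-8) + (10/44)·6 + (9/44)·12 + (5/44)·3 = 145/22
Fair fee = E[payout] = 145/22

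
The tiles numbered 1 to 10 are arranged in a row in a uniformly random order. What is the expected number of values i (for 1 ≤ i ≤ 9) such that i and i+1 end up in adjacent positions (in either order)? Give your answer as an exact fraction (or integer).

9/5

For each i ∈ {1,…,9}, let Xᵢ = 1 if i and i+1 are adjacent. P(Xᵢ=1) = 2·(10−1)!/10! = 2/10.
By linearity, E[ΣXᵢ] = (9)·(2/10) = 9/5.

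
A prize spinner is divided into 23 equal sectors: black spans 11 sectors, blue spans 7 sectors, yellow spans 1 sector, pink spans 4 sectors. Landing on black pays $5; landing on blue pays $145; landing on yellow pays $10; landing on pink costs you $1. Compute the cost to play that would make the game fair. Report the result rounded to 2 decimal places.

E[payout] = (11/23)·5 + (7/23)·145 + (1/23)·10 + (4/23)·(-1) = 1076/23
Fair fee = E[payout] = 1076/23 ≈ $46.78

$46.78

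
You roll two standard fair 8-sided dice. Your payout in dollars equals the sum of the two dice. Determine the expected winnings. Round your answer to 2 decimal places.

$9.00

Distribution of the sum of the two dice: 2 w.p. 1/64, 3 w.p. 1/32, 4 w.p. 3/64, 5 w.p. 1/16, 6 w.p. 5/64, 7 w.p. 3/32, …
E[payout] = (1/64)·2 + (1/32)·3 + (3/64)·4 + (1/16)·5 + (5/64)·6 + (3/32)·7 + (7/64)·8 + (1/8)·9 + (7/64)·10 + (3/32)·11 + (5/64)·12 + (1/16)·13 + (3/64)·14 + (1/32)·15 + (1/64)·16 = 9
≈ $9.00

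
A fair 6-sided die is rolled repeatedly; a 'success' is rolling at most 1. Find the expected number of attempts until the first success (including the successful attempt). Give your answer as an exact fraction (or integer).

For a geometric distribution, E[trials] = 1/p = 1/(1/6) = 6.

6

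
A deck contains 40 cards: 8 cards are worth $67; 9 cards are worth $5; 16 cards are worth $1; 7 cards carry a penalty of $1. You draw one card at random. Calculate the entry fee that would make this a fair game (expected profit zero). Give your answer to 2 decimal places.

$14.75

E[payout] = (8/40)·67 + (9/40)·5 + (16/40)·1 + (7/40)·(-1) = 59/4
Fair fee = E[payout] = 59/4 ≈ $14.75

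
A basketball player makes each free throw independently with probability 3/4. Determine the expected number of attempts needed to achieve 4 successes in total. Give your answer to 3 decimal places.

By linearity (sum of 4 independent geometric waits), E[trials] = 4/p = 4/(3/4) = 16/3.
≈ 5.333

5.333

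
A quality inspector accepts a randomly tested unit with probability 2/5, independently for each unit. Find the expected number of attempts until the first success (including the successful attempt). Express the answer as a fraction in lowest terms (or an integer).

For a geometric distribution, E[trials] = 1/p = 1/(2/5) = 5/2.

5/2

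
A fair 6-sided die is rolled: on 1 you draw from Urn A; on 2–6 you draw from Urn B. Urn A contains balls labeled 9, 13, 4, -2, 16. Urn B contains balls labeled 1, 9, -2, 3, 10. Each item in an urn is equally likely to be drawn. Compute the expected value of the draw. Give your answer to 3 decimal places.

E[X | Urn A] = (9 + 13 + 4 − 2 + 16)/5 = 8
E[X | Urn B] = (1 + 9 − 2 + 3 + 10)/5 = 21/5
E[X] = (1/6)·8 + (5/6)·21/5 = 29/6 ≈ 4.833

4.833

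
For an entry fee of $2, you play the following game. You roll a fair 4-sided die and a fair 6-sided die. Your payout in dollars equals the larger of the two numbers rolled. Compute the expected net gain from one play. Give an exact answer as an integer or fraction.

23/12 dollars

Distribution of the larger of the two numbers rolled: 1 w.p. 1/24, 2 w.p. 1/8, 3 w.p. 5/24, 4 w.p. 7/24, 5 w.p. 1/6, 6 w.p. 1/6
E[payout] = (1/24)·1 + (1/8)·2 + (5/24)·3 + (7/24)·4 + (1/6)·5 + (1/6)·6 = 47/12
Expected profit = 47/12 − 2 = 23/12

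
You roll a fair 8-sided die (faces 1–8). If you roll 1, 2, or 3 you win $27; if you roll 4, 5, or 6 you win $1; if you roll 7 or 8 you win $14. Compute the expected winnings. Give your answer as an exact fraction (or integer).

$14

E[payout] = (3/8)·1 + (1/4)·14 + (3/8)·27 = 14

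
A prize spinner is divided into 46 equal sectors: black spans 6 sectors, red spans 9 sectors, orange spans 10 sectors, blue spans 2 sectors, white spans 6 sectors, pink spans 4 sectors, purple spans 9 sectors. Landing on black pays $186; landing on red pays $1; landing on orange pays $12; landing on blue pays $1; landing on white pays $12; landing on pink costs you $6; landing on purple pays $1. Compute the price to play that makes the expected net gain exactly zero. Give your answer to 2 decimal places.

E[payout] = (6/46)·186 + (9/46)·1 + (10/46)·12 + (2/46)·1 + (6/46)·12 + (4/46)·(-6) + (9/46)·1 = 652/23
Fair fee = E[payout] = 652/23 ≈ $28.35

$28.35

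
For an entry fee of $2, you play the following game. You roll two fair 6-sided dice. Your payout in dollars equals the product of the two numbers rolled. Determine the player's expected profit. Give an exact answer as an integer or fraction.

41/4 dollars

Distribution of the product of the two numbers rolled: 1 w.p. 1/36, 2 w.p. 1/18, 3 w.p. 1/18, 4 w.p. 1/12, 5 w.p. 1/18, 6 w.p. 1/9, …
E[payout] = (1/36)·1 + (1/18)·2 + (1/18)·3 + (1/12)·4 + (1/18)·5 + (1/9)·6 + (1/18)·8 + (1/36)·9 + (1/18)·10 + (1/9)·12 + (1/18)·15 + (1/36)·16 + (1/18)·18 + (1/18)·20 + (1/18)·24 + (1/36)·25 + (1/18)·30 + (1/36)·36 = 49/4
Expected profit = 49/4 − 2 = 41/4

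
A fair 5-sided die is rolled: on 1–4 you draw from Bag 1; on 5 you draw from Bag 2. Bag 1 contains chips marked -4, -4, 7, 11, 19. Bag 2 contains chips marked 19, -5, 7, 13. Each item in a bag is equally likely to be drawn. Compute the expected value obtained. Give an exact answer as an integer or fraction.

317/50

E[X | Bag 1] = (-4 − 4 + 7 + 11 + 19)/5 = 29/5
E[X | Bag 2] = (19 − 5 + 7 + 13)/4 = 17/2
E[X] = (4/5)·29/5 + (1/5)·17/2 = 317/50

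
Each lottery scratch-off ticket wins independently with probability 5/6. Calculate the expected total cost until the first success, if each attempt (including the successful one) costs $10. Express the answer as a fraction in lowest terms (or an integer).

E[#attempts] = 1/p = 6/5; E[cost] = 10·6/5 = 12.

$12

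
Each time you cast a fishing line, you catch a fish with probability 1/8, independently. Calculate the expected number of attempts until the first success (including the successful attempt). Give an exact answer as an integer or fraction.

8

For a geometric distribution, E[trials] = 1/p = 1/(1/8) = 8.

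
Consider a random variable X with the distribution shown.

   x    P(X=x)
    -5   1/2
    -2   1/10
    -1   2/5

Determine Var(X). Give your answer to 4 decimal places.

3.6900

E[X] = (1/2)·(-5) + (1/10)·(-2) + (2/5)·(-1) = -31/10
E[X²] = (1/2)·25 + (1/10)·4 + (2/5)·1 = 133/10
Var(X) = 133/10 − (-31/10)² = 369/100 ≈ 3.6900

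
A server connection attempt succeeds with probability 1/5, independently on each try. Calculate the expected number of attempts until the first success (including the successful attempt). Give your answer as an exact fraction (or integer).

5

For a geometric distribution, E[trials] = 1/p = 1/(1/5) = 5.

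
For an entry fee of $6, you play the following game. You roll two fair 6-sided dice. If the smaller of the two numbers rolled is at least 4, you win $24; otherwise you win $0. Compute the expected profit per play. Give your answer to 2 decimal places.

E[payout] = (3/4)·0 + (1/4)·24 = 6
Expected profit = 6 − 6 = 0 ≈ $0.00

$0.00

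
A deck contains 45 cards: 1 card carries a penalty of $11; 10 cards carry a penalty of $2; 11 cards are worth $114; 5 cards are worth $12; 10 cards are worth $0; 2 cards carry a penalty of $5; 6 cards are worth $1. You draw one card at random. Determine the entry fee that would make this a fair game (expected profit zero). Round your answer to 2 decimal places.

$28.42

E[payout] = (1/45)·(-11) + (10/45)·(-2) + (11/45)·114 + (5/45)·12 + (10/45)·0 + (2/45)·(-5) + (6/45)·1 = 1279/45
Fair fee = E[payout] = 1279/45 ≈ $28.42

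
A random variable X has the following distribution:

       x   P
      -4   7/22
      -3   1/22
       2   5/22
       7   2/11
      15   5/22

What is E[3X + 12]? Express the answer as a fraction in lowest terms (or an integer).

E[3x+12] = (7/22)·0 + (1/22)·3 + (5/22)·18 + (2/11)·33 + (5/22)·57
     = 255/11

255/11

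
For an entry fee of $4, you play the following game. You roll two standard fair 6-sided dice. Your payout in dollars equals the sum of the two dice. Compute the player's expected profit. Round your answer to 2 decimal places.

Distribution of the sum of the two dice: 2 w.p. 1/36, 3 w.p. 1/18, 4 w.p. 1/12, 5 w.p. 1/9, 6 w.p. 5/36, 7 w.p. 1/6, …
E[payout] = (1/36)·2 + (1/18)·3 + (1/12)·4 + (1/9)·5 + (5/36)·6 + (1/6)·7 + (5/36)·8 + (1/9)·9 + (1/12)·10 + (1/18)·11 + (1/36)·12 = 7
Expected profit = 7 − 4 = 3 ≈ $3.00

$3.00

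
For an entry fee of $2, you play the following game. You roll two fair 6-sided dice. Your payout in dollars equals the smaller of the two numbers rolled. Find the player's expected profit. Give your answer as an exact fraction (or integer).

19/36 dollars

Distribution of the smaller of the two numbers rolled: 1 w.p. 11/36, 2 w.p. 1/4, 3 w.p. 7/36, 4 w.p. 5/36, 5 w.p. 1/12, 6 w.p. 1/36
E[payout] = (11/36)·1 + (1/4)·2 + (7/36)·3 + (5/36)·4 + (1/12)·5 + (1/36)·6 = 91/36
Expected profit = 91/36 − 2 = 19/36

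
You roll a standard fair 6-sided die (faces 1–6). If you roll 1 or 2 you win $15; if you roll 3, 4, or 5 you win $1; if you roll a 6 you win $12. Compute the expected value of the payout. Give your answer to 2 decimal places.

E[payout] = (1/2)·1 + (1/6)·12 + (1/3)·15 = 15/2
≈ $7.50

$7.50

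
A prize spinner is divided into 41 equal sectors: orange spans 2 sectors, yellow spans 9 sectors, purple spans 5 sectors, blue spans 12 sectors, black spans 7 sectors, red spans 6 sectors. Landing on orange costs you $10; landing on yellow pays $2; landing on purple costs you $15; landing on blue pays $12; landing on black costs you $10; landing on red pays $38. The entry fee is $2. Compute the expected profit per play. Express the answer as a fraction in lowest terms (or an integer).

143/41 dollars

E[payout] = (2/41)·(-10) + (9/41)·2 + (5/41)·(-15) + (12/41)·12 + (7/41)·(-10) + (6/41)·38 = 225/41
Expected profit = 225/41 − 2 = 143/41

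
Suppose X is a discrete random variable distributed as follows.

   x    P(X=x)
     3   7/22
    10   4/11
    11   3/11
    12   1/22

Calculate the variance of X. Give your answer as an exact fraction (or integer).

E[X] = (7/22)·3 + (4/11)·10 + (3/11)·11 + (1/22)·12 = 179/22
E[X²] = (7/22)·9 + (4/11)·100 + (3/11)·121 + (1/22)·144 = 1733/22
Var(X) = 1733/22 − (179/22)² = 6085/484

6085/484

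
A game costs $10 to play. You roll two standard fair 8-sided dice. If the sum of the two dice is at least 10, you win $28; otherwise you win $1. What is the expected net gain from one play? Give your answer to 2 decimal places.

E[payout] = (9/16)·1 + (7/16)·28 = 205/16
Expected profit = 205/16 − 10 = 45/16 ≈ $2.81

$2.81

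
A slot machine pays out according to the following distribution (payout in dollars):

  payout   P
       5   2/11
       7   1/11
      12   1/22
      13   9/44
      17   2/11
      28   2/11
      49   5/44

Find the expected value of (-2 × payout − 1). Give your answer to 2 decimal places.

-38.00

E[-2x-1] = (2/11)·(-11) + (1/11)·(-15) + (1/22)·(-25) + (9/44)·(-27) + (2/11)·(-35) + (2/11)·(-57) + (5/44)·(-99)
     = -38 ≈ -38.00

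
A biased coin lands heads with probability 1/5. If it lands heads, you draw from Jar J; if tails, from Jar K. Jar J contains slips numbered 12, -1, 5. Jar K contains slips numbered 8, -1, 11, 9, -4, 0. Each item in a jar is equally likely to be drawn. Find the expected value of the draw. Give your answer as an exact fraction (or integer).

62/15

E[X | Jar J] = (12 − 1 + 5)/3 = 16/3
E[X | Jar K] = (8 − 1 + 11 + 9 − 4 + 0)/6 = 23/6
E[X] = (1/5)·16/3 + (4/5)·23/6 = 62/15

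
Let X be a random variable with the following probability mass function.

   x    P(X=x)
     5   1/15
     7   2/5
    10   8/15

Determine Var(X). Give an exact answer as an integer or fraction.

E[X] = (1/15)·5 + (2/5)·7 + (8/15)·10 = 127/15
E[X²] = (1/15)·25 + (2/5)·49 + (8/15)·100 = 373/5
Var(X) = 373/5 − (127/15)² = 656/225

656/225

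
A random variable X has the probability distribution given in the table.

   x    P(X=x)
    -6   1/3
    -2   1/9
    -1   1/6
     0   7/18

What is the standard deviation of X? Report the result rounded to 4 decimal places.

E[X] = -43/18, E[X²] = 227/18
Var(X) = E[X²] − (E[X])² = 227/18 − 1849/324 = 2237/324
SD(X) = √(2237/324) ≈ 2.6276

2.6276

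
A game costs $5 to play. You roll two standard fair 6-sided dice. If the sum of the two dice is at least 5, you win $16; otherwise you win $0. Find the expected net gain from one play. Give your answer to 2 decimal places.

$8.33

E[payout] = (1/6)·0 + (5/6)·16 = 40/3
Expected profit = 40/3 − 5 = 25/3 ≈ $8.33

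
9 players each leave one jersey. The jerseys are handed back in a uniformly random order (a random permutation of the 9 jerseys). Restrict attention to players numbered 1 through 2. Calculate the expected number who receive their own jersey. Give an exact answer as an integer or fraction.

2/9

Let Xᵢ = 1 if person i gets their own jersey. For each i, P(Xᵢ=1) = 1/9.
By linearity of expectation, E[X₁+…+X_2] = 2·(1/9) = 2/9.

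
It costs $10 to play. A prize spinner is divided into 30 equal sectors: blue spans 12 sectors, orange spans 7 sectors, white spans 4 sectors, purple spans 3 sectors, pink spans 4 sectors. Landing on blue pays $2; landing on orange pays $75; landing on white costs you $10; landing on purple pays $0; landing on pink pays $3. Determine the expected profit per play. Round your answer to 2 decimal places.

$7.37

E[payout] = (12/30)·2 + (7/30)·75 + (4/30)·(-10) + (3/30)·0 + (4/30)·3 = 521/30
Expected profit = 521/30 − 10 = 221/30 ≈ $7.37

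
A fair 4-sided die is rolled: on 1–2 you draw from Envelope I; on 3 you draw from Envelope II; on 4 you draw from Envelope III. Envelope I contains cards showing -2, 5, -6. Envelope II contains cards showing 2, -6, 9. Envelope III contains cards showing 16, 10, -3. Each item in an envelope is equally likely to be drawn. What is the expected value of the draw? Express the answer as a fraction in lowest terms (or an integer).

11/6

E[X | Envelope I] = (-2 + 5 − 6)/3 = -1
E[X | Envelope II] = (2 − 6 + 9)/3 = 5/3
E[X | Envelope III] = (16 + 10 − 3)/3 = 23/3
E[X] = (1/2)·(-1) + (1/4)·5/3 + (1/4)·23/3 = 11/6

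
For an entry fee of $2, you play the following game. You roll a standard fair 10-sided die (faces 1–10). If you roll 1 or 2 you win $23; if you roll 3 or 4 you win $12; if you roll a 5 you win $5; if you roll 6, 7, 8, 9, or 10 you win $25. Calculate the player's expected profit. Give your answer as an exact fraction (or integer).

E[payout] = (1/10)·5 + (1/5)·12 + (1/5)·23 + (1/2)·25 = 20
Expected profit = 20 − 2 = 18

$18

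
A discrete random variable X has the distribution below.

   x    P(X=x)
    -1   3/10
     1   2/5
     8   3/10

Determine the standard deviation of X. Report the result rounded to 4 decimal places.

3.6946

E[X] = 5/2, E[X²] = 199/10
Var(X) = E[X²] − (E[X])² = 199/10 − 25/4 = 273/20
SD(X) = √(273/20) ≈ 3.6946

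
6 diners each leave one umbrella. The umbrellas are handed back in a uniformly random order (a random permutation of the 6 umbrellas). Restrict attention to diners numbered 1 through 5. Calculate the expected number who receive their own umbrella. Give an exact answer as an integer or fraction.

Let Xᵢ = 1 if person i gets their own umbrella. For each i, P(Xᵢ=1) = 1/6.
By linearity of expectation, E[X₁+…+X_5] = 5·(1/6) = 5/6.

5/6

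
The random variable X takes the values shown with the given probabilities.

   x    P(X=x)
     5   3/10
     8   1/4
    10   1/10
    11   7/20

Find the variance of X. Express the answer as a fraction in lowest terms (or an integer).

E[X] = (3/10)·5 + (1/4)·8 + (1/10)·10 + (7/20)·11 = 167/20
E[X²] = (3/10)·25 + (1/4)·64 + (1/10)·100 + (7/20)·121 = 1517/20
Var(X) = 1517/20 − (167/20)² = 2451/400

2451/400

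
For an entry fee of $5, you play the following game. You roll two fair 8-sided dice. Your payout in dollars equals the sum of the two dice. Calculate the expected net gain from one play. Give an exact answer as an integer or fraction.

Distribution of the sum of the two dice: 2 w.p. 1/64, 3 w.p. 1/32, 4 w.p. 3/64, 5 w.p. 1/16, 6 w.p. 5/64, 7 w.p. 3/32, …
E[payout] = (1/64)·2 + (1/32)·3 + (3/64)·4 + (1/16)·5 + (5/64)·6 + (3/32)·7 + (7/64)·8 + (1/8)·9 + (7/64)·10 + (3/32)·11 + (5/64)·12 + (1/16)·13 + (3/64)·14 + (1/32)·15 + (1/64)·16 = 9
Expected profit = 9 − 5 = 4

$4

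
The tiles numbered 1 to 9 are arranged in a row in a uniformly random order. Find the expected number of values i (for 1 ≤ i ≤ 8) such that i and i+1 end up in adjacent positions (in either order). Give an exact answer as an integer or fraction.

For each i ∈ {1,…,8}, let Xᵢ = 1 if i and i+1 are adjacent. P(Xᵢ=1) = 2·(9−1)!/9! = 2/9.
By linearity, E[ΣXᵢ] = (8)·(2/9) = 16/9.

16/9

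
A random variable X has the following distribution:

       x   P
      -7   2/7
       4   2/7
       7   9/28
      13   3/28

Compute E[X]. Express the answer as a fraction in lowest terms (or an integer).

E[X] = (2/7)·(-7) + (2/7)·4 + (9/28)·7 + (3/28)·13
     = 39/14

39/14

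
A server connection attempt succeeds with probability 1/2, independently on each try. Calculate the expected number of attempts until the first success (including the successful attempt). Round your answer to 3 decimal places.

2.000

For a geometric distribution, E[trials] = 1/p = 1/(1/2) = 2.
≈ 2.000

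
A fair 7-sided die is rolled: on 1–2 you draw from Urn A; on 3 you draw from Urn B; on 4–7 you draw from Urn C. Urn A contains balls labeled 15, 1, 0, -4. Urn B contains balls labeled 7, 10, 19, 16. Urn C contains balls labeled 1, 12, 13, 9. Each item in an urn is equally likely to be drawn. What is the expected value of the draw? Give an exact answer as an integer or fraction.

E[X | Urn A] = (15 + 1 + 0 − 4)/4 = 3
E[X | Urn B] = (7 + 10 + 19 + 16)/4 = 13
E[X | Urn C] = (1 + 12 + 13 + 9)/4 = 35/4
E[X] = (2/7)·3 + (1/7)·13 + (4/7)·35/4 = 54/7

54/7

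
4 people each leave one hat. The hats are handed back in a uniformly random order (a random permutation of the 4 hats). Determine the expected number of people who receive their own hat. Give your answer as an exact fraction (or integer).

1

Let Xᵢ = 1 if person i gets their own hat. For each i, P(Xᵢ=1) = 1/4.
By linearity of expectation, E[X₁+…+X_4] = 4·(1/4) = 1.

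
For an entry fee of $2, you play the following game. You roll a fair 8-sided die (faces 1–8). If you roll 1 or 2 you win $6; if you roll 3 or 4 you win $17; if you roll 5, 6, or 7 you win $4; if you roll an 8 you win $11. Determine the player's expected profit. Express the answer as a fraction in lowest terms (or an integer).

E[payout] = (3/8)·4 + (1/4)·6 + (1/8)·11 + (1/4)·17 = 69/8
Expected profit = 69/8 − 2 = 53/8

53/8 dollars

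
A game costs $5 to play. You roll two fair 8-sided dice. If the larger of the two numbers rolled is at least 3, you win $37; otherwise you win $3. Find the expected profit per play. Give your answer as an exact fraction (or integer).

E[payout] = (1/16)·3 + (15/16)·37 = 279/8
Expected profit = 279/8 − 5 = 239/8

239/8 dollars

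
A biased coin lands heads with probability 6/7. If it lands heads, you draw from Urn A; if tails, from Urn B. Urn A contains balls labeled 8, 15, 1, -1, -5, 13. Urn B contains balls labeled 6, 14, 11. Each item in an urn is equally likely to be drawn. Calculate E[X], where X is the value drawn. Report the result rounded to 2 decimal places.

5.90

E[X | Urn A] = (8 + 15 + 1 − 1 − 5 + 13)/6 = 31/6
E[X | Urn B] = (6 + 14 + 11)/3 = 31/3
E[X] = (6/7)·31/6 + (1/7)·31/3 = 124/21 ≈ 5.90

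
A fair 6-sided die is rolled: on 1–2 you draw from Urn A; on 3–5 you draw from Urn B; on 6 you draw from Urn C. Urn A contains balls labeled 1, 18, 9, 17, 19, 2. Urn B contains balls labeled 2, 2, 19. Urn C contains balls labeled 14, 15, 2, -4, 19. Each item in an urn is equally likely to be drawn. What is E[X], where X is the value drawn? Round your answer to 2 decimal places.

E[X | Urn A] = (1 + 18 + 9 + 17 + 19 + 2)/6 = 11
E[X | Urn B] = (2 + 2 + 19)/3 = 23/3
E[X | Urn C] = (14 + 15 + 2 − 4 + 19)/5 = 46/5
E[X] = (1/3)·11 + (1/2)·23/3 + (1/6)·46/5 = 271/30 ≈ 9.03

9.03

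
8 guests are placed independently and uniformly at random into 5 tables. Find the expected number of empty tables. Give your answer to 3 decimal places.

0.839

Let Xⱼ=1 if table j is empty. P(Xⱼ=1) = ((5-1)/5)^8 = 65536/390625.
By linearity, E[#empty] = 5·65536/390625 = 65536/78125.
≈ 0.839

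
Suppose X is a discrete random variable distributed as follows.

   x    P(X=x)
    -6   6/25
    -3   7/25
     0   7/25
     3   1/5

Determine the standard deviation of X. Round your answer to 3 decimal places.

3.184

E[X] = -42/25, E[X²] = 324/25
Var(X) = E[X²] − (E[X])² = 324/25 − 1764/625 = 6336/625
SD(X) = √(6336/625) ≈ 3.184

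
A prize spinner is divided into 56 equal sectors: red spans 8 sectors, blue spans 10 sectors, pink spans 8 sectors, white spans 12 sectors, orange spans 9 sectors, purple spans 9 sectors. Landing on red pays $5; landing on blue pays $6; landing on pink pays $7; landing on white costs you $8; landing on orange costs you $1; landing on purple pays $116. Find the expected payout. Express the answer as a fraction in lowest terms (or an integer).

1095/56 dollars

E[payout] = (8/56)·5 + (10/56)·6 + (8/56)·7 + (12/56)·(-8) + (9/56)·(-1) + (9/56)·116 = 1095/56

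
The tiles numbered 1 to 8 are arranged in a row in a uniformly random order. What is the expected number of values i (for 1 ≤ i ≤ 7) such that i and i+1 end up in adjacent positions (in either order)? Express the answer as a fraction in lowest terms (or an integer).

7/4

For each i ∈ {1,…,7}, let Xᵢ = 1 if i and i+1 are adjacent. P(Xᵢ=1) = 2·(8−1)!/8! = 2/8.
By linearity, E[ΣXᵢ] = (7)·(2/8) = 7/4.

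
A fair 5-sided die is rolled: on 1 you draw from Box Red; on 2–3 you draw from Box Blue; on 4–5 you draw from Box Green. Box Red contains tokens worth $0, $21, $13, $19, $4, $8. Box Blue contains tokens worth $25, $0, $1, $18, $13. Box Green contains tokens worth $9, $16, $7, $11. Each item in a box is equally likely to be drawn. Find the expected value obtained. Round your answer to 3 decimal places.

E[X | Box Red] = (0 + 21 + 13 + 19 + 4 + 8)/6 = 65/6
E[X | Box Blue] = (25 + 0 + 1 + 18 + 13)/5 = 57/5
E[X | Box Green] = (9 + 16 + 7 + 11)/4 = 43/4
E[X] = (1/5)·65/6 + (2/5)·57/5 + (2/5)·43/4 = 827/75 ≈ 11.027

$11.027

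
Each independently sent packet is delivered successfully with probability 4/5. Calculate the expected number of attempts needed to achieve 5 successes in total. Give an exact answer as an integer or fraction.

25/4

By linearity (sum of 5 independent geometric waits), E[trials] = 5/p = 5/(4/5) = 25/4.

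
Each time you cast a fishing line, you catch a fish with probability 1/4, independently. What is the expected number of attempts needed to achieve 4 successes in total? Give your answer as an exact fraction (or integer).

By linearity (sum of 4 independent geometric waits), E[trials] = 4/p = 4/(1/4) = 16.

16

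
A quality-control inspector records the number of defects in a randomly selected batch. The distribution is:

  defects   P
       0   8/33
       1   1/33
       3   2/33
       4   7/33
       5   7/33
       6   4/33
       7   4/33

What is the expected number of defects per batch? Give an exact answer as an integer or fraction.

122/33

E[X] = (8/33)·0 + (1/33)·1 + (2/33)·3 + (7/33)·4 + (7/33)·5 + (4/33)·6 + (4/33)·7
     = 122/33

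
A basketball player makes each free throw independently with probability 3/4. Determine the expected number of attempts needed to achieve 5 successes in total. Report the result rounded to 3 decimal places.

6.667

By linearity (sum of 5 independent geometric waits), E[trials] = 5/p = 5/(3/4) = 20/3.
≈ 6.667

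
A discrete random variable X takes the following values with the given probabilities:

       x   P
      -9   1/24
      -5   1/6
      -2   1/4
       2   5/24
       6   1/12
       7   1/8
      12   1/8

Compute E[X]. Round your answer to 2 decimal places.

1.58

E[X] = (1/24)·(-9) + (1/6)·(-5) + (1/4)·(-2) + (5/24)·2 + (1/12)·6 + (1/8)·7 + (1/8)·12
     = 19/12 ≈ 1.58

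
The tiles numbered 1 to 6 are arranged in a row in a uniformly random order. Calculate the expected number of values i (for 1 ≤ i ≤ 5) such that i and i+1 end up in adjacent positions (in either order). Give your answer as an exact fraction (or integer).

5/3

For each i ∈ {1,…,5}, let Xᵢ = 1 if i and i+1 are adjacent. P(Xᵢ=1) = 2·(6−1)!/6! = 2/6.
By linearity, E[ΣXᵢ] = (5)·(2/6) = 5/3.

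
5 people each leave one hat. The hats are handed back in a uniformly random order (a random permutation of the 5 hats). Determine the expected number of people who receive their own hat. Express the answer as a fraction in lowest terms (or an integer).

1

Let Xᵢ = 1 if person i gets their own hat. For each i, P(Xᵢ=1) = 1/5.
By linearity of expectation, E[X₁+…+X_5] = 5·(1/5) = 1.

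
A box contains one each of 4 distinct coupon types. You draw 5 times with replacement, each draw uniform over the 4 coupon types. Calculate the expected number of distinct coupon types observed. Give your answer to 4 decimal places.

3.0508

Let Xⱼ=1 if type j appears at least once. P(Xⱼ=1) = 1 − ((4−1)/4)^5 = 781/1024.
E[#distinct] = 4·781/1024 = 781/256.
≈ 3.0508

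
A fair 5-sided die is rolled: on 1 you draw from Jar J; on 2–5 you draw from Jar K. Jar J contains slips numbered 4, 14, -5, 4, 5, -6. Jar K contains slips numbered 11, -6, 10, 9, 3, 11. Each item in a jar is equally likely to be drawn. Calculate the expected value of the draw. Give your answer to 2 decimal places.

5.60

E[X | Jar J] = (4 + 14 − 5 + 4 + 5 − 6)/6 = 8/3
E[X | Jar K] = (11 − 6 + 10 + 9 + 3 + 11)/6 = 19/3
E[X] = (1/5)·8/3 + (4/5)·19/3 = 28/5 ≈ 5.60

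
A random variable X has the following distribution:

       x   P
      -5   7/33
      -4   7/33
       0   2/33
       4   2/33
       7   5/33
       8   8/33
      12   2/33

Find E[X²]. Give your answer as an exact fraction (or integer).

124/3

E[X²] = (7/33)·25 + (7/33)·16 + (2/33)·0 + (2/33)·16 + (5/33)·49 + (8/33)·64 + (2/33)·144
     = 124/3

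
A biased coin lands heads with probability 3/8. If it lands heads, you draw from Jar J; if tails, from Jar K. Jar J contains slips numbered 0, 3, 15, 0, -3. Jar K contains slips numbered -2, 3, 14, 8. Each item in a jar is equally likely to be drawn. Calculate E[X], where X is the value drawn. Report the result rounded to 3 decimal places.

4.719

E[X | Jar J] = (0 + 3 + 15 + 0 − 3)/5 = 3
E[X | Jar K] = (-2 + 3 + 14 + 8)/4 = 23/4
E[X] = (3/8)·3 + (5/8)·23/4 = 151/32 ≈ 4.719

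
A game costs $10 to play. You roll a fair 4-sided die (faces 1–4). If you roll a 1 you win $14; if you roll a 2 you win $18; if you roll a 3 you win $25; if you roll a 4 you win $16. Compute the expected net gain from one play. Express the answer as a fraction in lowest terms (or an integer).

E[payout] = (1/4)·14 + (1/4)·16 + (1/4)·18 + (1/4)·25 = 73/4
Expected profit = 73/4 − 10 = 33/4

33/4 dollars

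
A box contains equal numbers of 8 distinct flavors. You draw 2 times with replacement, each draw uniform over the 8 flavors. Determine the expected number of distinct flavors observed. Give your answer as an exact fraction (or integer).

15/8

Let Xⱼ=1 if type j appears at least once. P(Xⱼ=1) = 1 − ((8−1)/8)^2 = 15/64.
E[#distinct] = 8·15/64 = 15/8.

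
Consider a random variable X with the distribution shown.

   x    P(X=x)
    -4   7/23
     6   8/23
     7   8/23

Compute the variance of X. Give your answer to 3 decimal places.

23.516

E[X] = (7/23)·(-4) + (8/23)·6 + (8/23)·7 = 76/23
E[X²] = (7/23)·16 + (8/23)·36 + (8/23)·49 = 792/23
Var(X) = 792/23 − (76/23)² = 12440/529 ≈ 23.516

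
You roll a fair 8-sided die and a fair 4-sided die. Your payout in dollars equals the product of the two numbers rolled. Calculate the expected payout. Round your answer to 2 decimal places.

Distribution of the product of the two numbers rolled: 1 w.p. 1/32, 2 w.p. 1/16, 3 w.p. 1/16, 4 w.p. 3/32, 5 w.p. 1/32, 6 w.p. 3/32, …
E[payout] = (1/32)·1 + (1/16)·2 + (1/16)·3 + (3/32)·4 + (1/32)·5 + (3/32)·6 + (1/32)·7 + (3/32)·8 + (1/32)·9 + (1/32)·10 + (3/32)·12 + (1/32)·14 + (1/32)·15 + (1/16)·16 + (1/32)·18 + (1/32)·20 + (1/32)·21 + (1/16)·24 + (1/32)·28 + (1/32)·32 = 45/4
≈ $11.25

$11.25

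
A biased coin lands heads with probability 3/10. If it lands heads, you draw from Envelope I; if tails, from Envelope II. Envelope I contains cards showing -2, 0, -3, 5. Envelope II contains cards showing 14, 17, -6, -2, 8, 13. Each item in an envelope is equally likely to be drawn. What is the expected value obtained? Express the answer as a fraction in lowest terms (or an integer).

77/15

E[X | Envelope I] = (-2 + 0 − 3 + 5)/4 = 0
E[X | Envelope II] = (14 + 17 − 6 − 2 + 8 + 13)/6 = 22/3
E[X] = (3/10)·0 + (7/10)·22/3 = 77/15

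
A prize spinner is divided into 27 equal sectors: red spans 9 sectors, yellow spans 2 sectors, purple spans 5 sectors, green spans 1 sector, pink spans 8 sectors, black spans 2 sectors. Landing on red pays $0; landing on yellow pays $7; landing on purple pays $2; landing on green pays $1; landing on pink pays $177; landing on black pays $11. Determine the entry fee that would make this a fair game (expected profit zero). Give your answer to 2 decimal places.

E[payout] = (9/27)·0 + (2/27)·7 + (5/27)·2 + (1/27)·1 + (8/27)·177 + (2/27)·11 = 1463/27
Fair fee = E[payout] = 1463/27 ≈ $54.19

$54.19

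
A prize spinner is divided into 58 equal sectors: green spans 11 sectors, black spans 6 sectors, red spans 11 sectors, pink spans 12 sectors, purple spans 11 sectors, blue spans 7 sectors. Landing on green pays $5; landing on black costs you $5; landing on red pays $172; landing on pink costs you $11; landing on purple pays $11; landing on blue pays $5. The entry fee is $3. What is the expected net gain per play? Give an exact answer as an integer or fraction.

1767/58 dollars

E[payout] = (11/58)·5 + (6/58)·(-5) + (11/58)·172 + (12/58)·(-11) + (11/58)·11 + (7/58)·5 = 1941/58
Expected profit = 1941/58 − 3 = 1767/58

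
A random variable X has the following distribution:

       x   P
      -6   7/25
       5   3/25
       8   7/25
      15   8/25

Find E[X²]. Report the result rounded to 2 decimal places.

103.00

E[X²] = (7/25)·36 + (3/25)·25 + (7/25)·64 + (8/25)·225
     = 103 ≈ 103.00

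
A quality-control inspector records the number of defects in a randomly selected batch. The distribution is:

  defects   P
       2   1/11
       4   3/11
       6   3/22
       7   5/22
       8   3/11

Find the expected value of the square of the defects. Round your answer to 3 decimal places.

38.227

E[X²] = (1/11)·4 + (3/11)·16 + (3/22)·36 + (5/22)·49 + (3/11)·64
     = 841/22 ≈ 38.227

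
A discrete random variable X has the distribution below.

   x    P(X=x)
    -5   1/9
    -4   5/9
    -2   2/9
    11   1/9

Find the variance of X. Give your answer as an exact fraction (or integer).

E[X] = (1/9)·(-5) + (5/9)·(-4) + (2/9)·(-2) + (1/9)·11 = -2
E[X²] = (1/9)·25 + (5/9)·16 + (2/9)·4 + (1/9)·121 = 26
Var(X) = 26 − (-2)² = 22

22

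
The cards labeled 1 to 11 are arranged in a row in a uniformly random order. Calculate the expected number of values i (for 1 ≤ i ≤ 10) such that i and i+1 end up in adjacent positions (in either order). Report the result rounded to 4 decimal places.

For each i ∈ {1,…,10}, let Xᵢ = 1 if i and i+1 are adjacent. P(Xᵢ=1) = 2·(11−1)!/11! = 2/11.
By linearity, E[ΣXᵢ] = (10)·(2/11) = 20/11.
≈ 1.8182

1.8182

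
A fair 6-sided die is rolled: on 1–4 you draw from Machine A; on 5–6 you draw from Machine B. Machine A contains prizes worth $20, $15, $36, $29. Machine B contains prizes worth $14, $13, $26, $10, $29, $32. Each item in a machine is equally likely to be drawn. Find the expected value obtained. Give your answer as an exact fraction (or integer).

212/9 dollars

E[X | Machine A] = (20 + 15 + 36 + 29)/4 = 25
E[X | Machine B] = (14 + 13 + 26 + 10 + 29 + 32)/6 = 62/3
E[X] = (2/3)·25 + (1/3)·62/3 = 212/9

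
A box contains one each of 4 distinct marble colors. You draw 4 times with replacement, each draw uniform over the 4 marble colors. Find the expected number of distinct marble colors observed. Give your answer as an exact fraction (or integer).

175/64

Let Xⱼ=1 if type j appears at least once. P(Xⱼ=1) = 1 − ((4−1)/4)^4 = 175/256.
E[#distinct] = 4·175/256 = 175/64.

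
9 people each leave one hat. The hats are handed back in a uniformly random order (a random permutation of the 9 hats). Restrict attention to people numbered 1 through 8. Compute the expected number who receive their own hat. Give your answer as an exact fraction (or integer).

8/9

Let Xᵢ = 1 if person i gets their own hat. For each i, P(Xᵢ=1) = 1/9.
By linearity of expectation, E[X₁+…+X_8] = 8·(1/9) = 8/9.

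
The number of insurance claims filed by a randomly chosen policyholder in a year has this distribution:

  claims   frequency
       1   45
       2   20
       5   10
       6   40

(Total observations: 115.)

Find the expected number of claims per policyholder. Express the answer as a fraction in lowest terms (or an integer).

75/23

Total = 115, so P(claims=1) = 45/115, etc.
E[X] = (9/23)·1 + (4/23)·2 + (2/23)·5 + (8/23)·6
     = 75/23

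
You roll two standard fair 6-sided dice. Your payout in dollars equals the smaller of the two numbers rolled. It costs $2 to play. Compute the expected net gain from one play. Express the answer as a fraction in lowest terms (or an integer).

Distribution of the smaller of the two numbers rolled: 1 w.p. 11/36, 2 w.p. 1/4, 3 w.p. 7/36, 4 w.p. 5/36, 5 w.p. 1/12, 6 w.p. 1/36
E[payout] = (11/36)·1 + (1/4)·2 + (7/36)·3 + (5/36)·4 + (1/12)·5 + (1/36)·6 = 91/36
Expected profit = 91/36 − 2 = 19/36

19/36 dollars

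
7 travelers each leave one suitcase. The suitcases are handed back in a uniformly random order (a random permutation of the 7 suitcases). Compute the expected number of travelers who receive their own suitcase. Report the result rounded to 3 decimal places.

1.000

Let Xᵢ = 1 if person i gets their own suitcase. For each i, P(Xᵢ=1) = 1/7.
By linearity of expectation, E[X₁+…+X_7] = 7·(1/7) = 1.
≈ 1.000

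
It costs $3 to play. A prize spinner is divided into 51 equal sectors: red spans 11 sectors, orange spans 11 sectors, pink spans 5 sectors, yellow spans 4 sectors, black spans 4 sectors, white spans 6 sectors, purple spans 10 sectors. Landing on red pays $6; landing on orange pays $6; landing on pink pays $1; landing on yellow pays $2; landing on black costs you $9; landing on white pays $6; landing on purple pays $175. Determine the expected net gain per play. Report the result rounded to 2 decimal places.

$34.16

E[payout] = (11/51)·6 + (11/51)·6 + (5/51)·1 + (4/51)·2 + (4/51)·(-9) + (6/51)·6 + (10/51)·175 = 1895/51
Expected profit = 1895/51 − 3 = 1742/51 ≈ $34.16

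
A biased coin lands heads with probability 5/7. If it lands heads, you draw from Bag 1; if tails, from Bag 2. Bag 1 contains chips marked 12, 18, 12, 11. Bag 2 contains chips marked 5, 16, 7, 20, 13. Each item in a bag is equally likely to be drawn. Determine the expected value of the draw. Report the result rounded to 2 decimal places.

E[X | Bag 1] = (12 + 18 + 12 + 11)/4 = 53/4
E[X | Bag 2] = (5 + 16 + 7 + 20 + 13)/5 = 61/5
E[X] = (5/7)·53/4 + (2/7)·61/5 = 259/20 ≈ 12.95

12.95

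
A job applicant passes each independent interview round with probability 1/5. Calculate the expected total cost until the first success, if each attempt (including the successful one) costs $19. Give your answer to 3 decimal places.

E[#attempts] = 1/p = 5; E[cost] = 19·5 = 95.
≈ 95.000

$95.000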